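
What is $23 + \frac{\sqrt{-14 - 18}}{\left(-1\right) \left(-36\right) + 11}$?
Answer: $23 + \frac{4 i \sqrt{2}}{47} \approx 23.0 + 0.12036 i$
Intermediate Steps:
$23 + \frac{\sqrt{-14 - 18}}{\left(-1\right) \left(-36\right) + 11} = 23 + \frac{\sqrt{-32}}{36 + 11} = 23 + \frac{4 i \sqrt{2}}{47}$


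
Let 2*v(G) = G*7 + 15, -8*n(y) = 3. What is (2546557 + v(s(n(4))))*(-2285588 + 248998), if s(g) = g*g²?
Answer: -2655389398610405/512 ≈ -5.1863e+12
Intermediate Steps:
n(y) = -3/8 (n(y) = -⅛*3 = -3/8)
s(g) = g³
v(G) = 15/2 + 7*G/2 (v(G) = (G*7 + 15)/2 = (7*G + 15)/2 = (15 + 7*G)/2 = 15/2 + 7*G/2)
(2546557 + v(s(n(4))))*(-2285588 + 248998) = (2546557 + (15/2 + 7*(-3/8)³/2))*(-2285588 + 248998) = (2546557 + (15/2 + (7/2)*(-27/512)))*(-2036590) = (2546557 + (15/2 - 189/1024))*(-2036590) = (2546557 + 7491/1024)*(-2036590) = (2607681859/1024)*(-2036590) = -2655389398610405/512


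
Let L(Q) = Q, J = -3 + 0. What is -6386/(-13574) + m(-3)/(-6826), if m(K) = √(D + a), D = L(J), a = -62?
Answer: 3193/6787 - I*√65/6826 ≈ 0.47046 - 0.0011811*I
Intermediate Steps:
J = -3
D = -3
m(K) = I*√65 (m(K) = √(-3 - 62) = √(-65) = I*√65)
-6386/(-13574) + m(-3)/(-6826) = -6386/(-13574) + (I*√65)/(-6826) = -6386*(-1/13574) + (I*√65)*(-1/6826) = 3193/6787 - I*√65/6826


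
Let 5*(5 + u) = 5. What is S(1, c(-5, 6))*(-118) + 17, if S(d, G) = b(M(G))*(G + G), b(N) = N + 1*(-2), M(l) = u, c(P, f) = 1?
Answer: 1433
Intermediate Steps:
u = -4 (u = -5 + (⅕)*5 = -5 + 1 = -4)
M(l) = -4
b(N) = -2 + N (b(N) = N - 2 = -2 + N)
S(d, G) = -12*G (S(d, G) = (-2 - 4)*(G + G) = -12*G)
S(1, c(-5, 6))*(-118) + 17 = -12*1*(-118) + 17 = -12*(-118) + 17 = 1416 + 17 = 1433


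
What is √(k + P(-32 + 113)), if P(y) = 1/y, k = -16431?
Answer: I*√1330910/9 ≈ 128.18*I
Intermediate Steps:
√(k + P(-32 + 113)) = √(-16431 + 1/(-32 + 113)) = √(-16431 + 1/81) = √(-1330910/81) = I*√1330910/9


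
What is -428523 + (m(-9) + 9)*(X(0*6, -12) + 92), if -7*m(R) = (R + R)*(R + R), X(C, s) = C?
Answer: -3023673/7 ≈ -4.3195e+5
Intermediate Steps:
m(R) = -4*R²/7 (m(R) = -(R + R)*(R + R)/7 = -2*R*2*R/7 = -4*R²/7)
-428523 + (m(-9) + 9)*(X(0*6, -12) + 92) = -428523 + (-4/7*(-9)² + 9)*(0*6 + 92) = -428523 + (-4/7*81 + 9)*(0 + 92) = -428523 + (-324/7 + 9)*92 = -428523 - 261/7*92 = -428523 - 24012/7 = -3023673/7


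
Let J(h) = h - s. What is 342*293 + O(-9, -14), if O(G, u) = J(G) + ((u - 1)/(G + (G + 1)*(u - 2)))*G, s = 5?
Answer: 11922983/119 ≈ 1.0019e+5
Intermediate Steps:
J(h) = -5 + h (J(h) = h - 1*5 = h - 5 = -5 + h)
O(G, u) = -5 + G + G*(-1 + u)/(G + (1 + G)*(-2 + u)) (O(G, u) = (-5 + G) + ((u - 1)/(G + (G + 1)*(u - 2)))*G = (-5 + G) + ((-1 + u)/(G + (1 + G)*(-2 + u)))*G = (-5 + G) + G*(-1 + u)/(G + (1 + G)*(-2 + u)) = -5 + G + G*(-1 + u)/(G + (1 + G)*(-2 + u)))
342*293 + O(-9, -14) = 342*293 + (10 - 1*(-9)² - 5*(-14) + 2*(-9) - 14*(-9)² - 3*(-9)*(-14))/(-2 - 14 - 1*(-9) - 9*(-14)) = 100206 + (10 - 1*81 + 70 - 18 - 14*81 - 378)/(-2 - 14 + 9 + 126) = 100206 + (10 - 81 + 70 - 18 - 1134 - 378)/119 = 100206 + (1/119)*(-1531) = 100206 - 1531/119 = 11922983/119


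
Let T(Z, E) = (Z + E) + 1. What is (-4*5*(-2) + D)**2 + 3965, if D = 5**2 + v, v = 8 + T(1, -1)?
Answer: 9441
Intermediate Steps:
T(Z, E) = 1 + E + Z (T(Z, E) = (E + Z) + 1 = 1 + E + Z)
v = 9 (v = 8 + (1 - 1 + 1) = 8 + 1 = 9)
D = 34 (D = 5**2 + 9 = 25 + 9 = 34)
(-4*5*(-2) + D)**2 + 3965 = (-4*5*(-2) + 34)**2 + 3965 = (-20*(-2) + 34)**2 + 3965 = (40 + 34)**2 + 3965 = 74**2 + 3965 = 5476 + 3965 = 9441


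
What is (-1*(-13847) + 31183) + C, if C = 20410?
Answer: 65440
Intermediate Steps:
(-1*(-13847) + 31183) + C = (-1*(-13847) + 31183) + 20410 = (13847 + 31183) + 20410 = 45030 + 20410 = 65440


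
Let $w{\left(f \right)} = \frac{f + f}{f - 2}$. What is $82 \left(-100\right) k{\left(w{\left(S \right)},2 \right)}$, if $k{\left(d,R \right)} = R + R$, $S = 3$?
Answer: $-32800$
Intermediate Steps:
$w{\left(f \right)} = \frac{2 f}{-2 + f}$
$k{\left(d,R \right)} = 2 R$
$82 \left(-100\right) k{\left(w{\left(S \right)},2 \right)} = 82 \left(-100\right) 2 \cdot 2 = \left(-8200\right) 4 = -32800$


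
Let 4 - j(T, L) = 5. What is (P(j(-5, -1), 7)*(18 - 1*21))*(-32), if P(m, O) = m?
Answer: -96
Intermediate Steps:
j(T, L) = -1 (j(T, L) = 4 - 1*5 = 4 - 5 = -1)
(P(j(-5, -1), 7)*(18 - 1*21))*(-32) = -(18 - 1*21)*(-32) = -(18 - 21)*(-32) = -1*(-3)*(-32) = 3*(-32) = -96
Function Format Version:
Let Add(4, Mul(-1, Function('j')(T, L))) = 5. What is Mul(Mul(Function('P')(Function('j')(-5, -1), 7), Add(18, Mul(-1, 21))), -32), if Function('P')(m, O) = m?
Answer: -96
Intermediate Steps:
Function('j')(T, L) = -1 (Function('j')(T, L) = Add(4, Mul(-1, 5)) = Add(4, -5) = -1)
Mul(Mul(Function('P')(Function('j')(-5, -1), 7), Add(18, Mul(-1, 21))), -32) = Mul(Mul(-1, Add(18, Mul(-1, 21))), -32) = Mul(Mul(-1, Add(18, -21)), -32) = Mul(Mul(-1, -3), -32) = Mul(3, -32) = -96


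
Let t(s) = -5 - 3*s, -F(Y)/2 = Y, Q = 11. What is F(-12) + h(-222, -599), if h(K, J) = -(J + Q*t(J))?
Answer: -19089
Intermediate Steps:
F(Y) = -2*Y
h(K, J) = 55 + 32*J (h(K, J) = -(J + 11*(-5 - 3*J)) = -(J + (-55 - 33*J)) = -(-55 - 32*J) = 55 + 32*J)
F(-12) + h(-222, -599) = -2*(-12) + (55 + 32*(-599)) = 24 + (55 - 19168) = 24 - 19113 = -19089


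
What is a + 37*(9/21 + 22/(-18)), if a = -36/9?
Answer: -2102/63 ≈ -33.365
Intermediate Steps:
a = -4 (a = -36*⅑ = -4)
a + 37*(9/21 + 22/(-18)) = -4 + 37*(9/21 + 22/(-18)) = -4 + 37*(9*(1/21) + 22*(-1/18)) = -4 + 37*(3/7 - 11/9) = -4 + 37*(-50/63) = -4 - 1850/63 = -2102/63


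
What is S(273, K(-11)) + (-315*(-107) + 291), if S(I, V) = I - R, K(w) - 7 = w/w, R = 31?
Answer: 34238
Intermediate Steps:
K(w) = 8 (K(w) = 7 + w/w = 7 + 1 = 8)
S(I, V) = -31 + I (S(I, V) = I - 1*31 = I - 31 = -31 + I)
S(273, K(-11)) + (-315*(-107) + 291) = (-31 + 273) + (-315*(-107) + 291) = 242 + (33705 + 291) = 242 + 33996 = 34238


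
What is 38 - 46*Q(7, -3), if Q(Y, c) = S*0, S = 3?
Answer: 38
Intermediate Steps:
Q(Y, c) = 0 (Q(Y, c) = 3*0 = 0)
38 - 46*Q(7, -3) = 38 - 46*0 = 38 + 0 = 38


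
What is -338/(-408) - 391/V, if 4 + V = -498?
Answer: 82301/51204 ≈ 1.6073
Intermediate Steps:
V = -502 (V = -4 - 498 = -502)
-338/(-408) - 391/V = -338/(-408) - 391/(-502) = -338*(-1/408) - 391*(-1/502) = 169/204 + 391/502 = 82301/51204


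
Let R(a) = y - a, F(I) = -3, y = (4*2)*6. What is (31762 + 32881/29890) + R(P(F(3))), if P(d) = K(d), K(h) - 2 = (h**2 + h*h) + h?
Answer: 950325651/29890 ≈ 31794.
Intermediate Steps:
y = 48 (y = 8*6 = 48)
K(h) = 2 + h + 2*h**2 (K(h) = 2 + ((h**2 + h*h) + h) = 2 + ((h**2 + h**2) + h) = 2 + (2*h**2 + h) = 2 + (h + 2*h**2) = 2 + h + 2*h**2)
P(d) = 2 + d + 2*d**2
R(a) = 48 - a
(31762 + 32881/29890) + R(P(F(3))) = (31762 + 32881/29890) + (48 - (2 - 3 + 2*(-3)**2)) = (31762 + 32881*(1/29890)) + (48 - (2 - 3 + 2*9)) = (31762 + 32881/29890) + (48 - (2 - 3 + 18)) = 949399061/29890 + (48 - 1*17) = 949399061/29890 + (48 - 17) = 949399061/29890 + 31 = 950325651/29890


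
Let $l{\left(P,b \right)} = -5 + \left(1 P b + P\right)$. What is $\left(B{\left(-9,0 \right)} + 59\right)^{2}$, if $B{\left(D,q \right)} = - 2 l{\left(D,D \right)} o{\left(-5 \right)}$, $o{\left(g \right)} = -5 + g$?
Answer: $1957201$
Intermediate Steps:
$l{\left(P,b \right)} = -5 + P + P b$ ($l{\left(P,b \right)} = -5 + \left(P b + P\right) = -5 + \left(P + P b\right) = -5 + P + P b$)
$B{\left(D,q \right)} = -100 + 20 D + 20 D^{2}$ ($B{\left(D,q \right)} = - 2 \left(-5 + D + D D\right) \left(-5 - 5\right) = - 2 \left(-5 + D + D^{2}\right) \left(-10\right) = \left(10 - 2 D - 2 D^{2}\right) \left(-10\right) = -100 + 20 D + 20 D^{2}$)
$\left(B{\left(-9,0 \right)} + 59\right)^{2} = \left(\left(-100 + 20 \left(-9\right) + 20 \left(-9\right)^{2}\right) + 59\right)^{2} = \left(\left(-100 - 180 + 20 \cdot 81\right) + 59\right)^{2} = \left(\left(-100 - 180 + 1620\right) + 59\right)^{2} = \left(1340 + 59\right)^{2} = 1399^{2} = 1957201$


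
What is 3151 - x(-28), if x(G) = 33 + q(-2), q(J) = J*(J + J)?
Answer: 3110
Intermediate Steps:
q(J) = 2*J² (q(J) = J*(2*J) = 2*J²)
x(G) = 41 (x(G) = 33 + 2*(-2)² = 33 + 2*4 = 33 + 8 = 41)
3151 - x(-28) = 3151 - 1*41 = 3151 - 41 = 3110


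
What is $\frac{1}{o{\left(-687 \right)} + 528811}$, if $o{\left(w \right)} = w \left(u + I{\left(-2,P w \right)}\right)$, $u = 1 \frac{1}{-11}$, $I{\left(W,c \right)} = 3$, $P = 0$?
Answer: $\frac{11}{5794937} \approx 1.8982 \cdot 10^{-6}$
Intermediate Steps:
$u = - \frac{1}{11}$ ($u = 1 \left(- \frac{1}{11}\right) = - \frac{1}{11} \approx -0.090909$)
$o{\left(w \right)} = \frac{32 w}{11}$ ($o{\left(w \right)} = w \left(- \frac{1}{11} + 3\right) = w \frac{32}{11} = \frac{32 w}{11}$)
$\frac{1}{o{\left(-687 \right)} + 528811} = \frac{1}{\frac{32}{11} \left(-687\right) + 528811} = \frac{1}{- \frac{21984}{11} + 528811} = \frac{1}{\frac{5794937}{11}} = \frac{11}{5794937}$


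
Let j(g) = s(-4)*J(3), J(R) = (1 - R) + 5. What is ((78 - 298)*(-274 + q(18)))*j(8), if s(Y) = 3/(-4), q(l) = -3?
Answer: -137115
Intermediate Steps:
J(R) = 6 - R
s(Y) = -3/4 (s(Y) = 3*(-1/4) = -3/4)
j(g) = -9/4 (j(g) = -3*(6 - 1*3)/4 = -3*(6 - 3)/4 = -3/4*3 = -9/4)
((78 - 298)*(-274 + q(18)))*j(8) = ((78 - 298)*(-274 - 3))*(-9/4) = -220*(-277)*(-9/4) = 60940*(-9/4) = -137115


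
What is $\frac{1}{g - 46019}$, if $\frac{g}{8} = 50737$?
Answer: $\frac{1}{359877} \approx 2.7787 \cdot 10^{-6}$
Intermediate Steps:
$g = 405896$ ($g = 8 \cdot 50737 = 405896$)
$\frac{1}{g - 46019} = \frac{1}{405896 - 46019} = \frac{1}{359877}$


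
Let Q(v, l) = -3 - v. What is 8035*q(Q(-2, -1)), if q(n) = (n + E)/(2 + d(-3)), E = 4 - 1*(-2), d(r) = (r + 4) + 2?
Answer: 8035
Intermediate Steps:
d(r) = 6 + r (d(r) = (4 + r) + 2 = 6 + r)
E = 6 (E = 4 + 2 = 6)
q(n) = 6/5 + n/5 (q(n) = (n + 6)/(2 + (6 - 3)) = (6 + n)/(2 + 3) = (6 + n)/5 = (6 + n)*(⅕) = 6/5 + n/5)
8035*q(Q(-2, -1)) = 8035*(6/5 + (-3 - 1*(-2))/5) = 8035*(6/5 + (-3 + 2)/5) = 8035*(6/5 + (⅕)*(-1)) = 8035*(6/5 - ⅕) = 8035*1 = 8035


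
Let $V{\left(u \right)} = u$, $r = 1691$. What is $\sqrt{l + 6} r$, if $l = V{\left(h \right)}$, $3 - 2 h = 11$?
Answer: $1691 \sqrt{2} \approx 2391.4$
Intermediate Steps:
$h = -4$ ($h = \frac{3}{2} - \frac{11}{2} = -4$)
$l = -4$
$\sqrt{l + 6} r = \sqrt{-4 + 6} \cdot 1691 = \sqrt{2} \cdot 1691 = 1691 \sqrt{2}$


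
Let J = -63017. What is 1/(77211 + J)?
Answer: 1/14194 ≈ 7.0452e-5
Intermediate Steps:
1/(77211 + J) = 1/(77211 - 63017) = 1/14194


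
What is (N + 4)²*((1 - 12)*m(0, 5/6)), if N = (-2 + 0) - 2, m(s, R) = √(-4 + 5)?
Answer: 0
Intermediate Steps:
m(s, R) = 1 (m(s, R) = √1 = 1)
N = -4 (N = -2 - 2 = -4)
(N + 4)²*((1 - 12)*m(0, 5/6)) = (-4 + 4)²*((1 - 12)*1) = 0²*(-11*1) = 0*(-11) = 0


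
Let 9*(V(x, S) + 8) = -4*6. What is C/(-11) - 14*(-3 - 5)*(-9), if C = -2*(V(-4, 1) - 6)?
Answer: -33364/33 ≈ -1011.0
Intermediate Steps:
V(x, S) = -32/3 (V(x, S) = -8 + (-4*6)/9 = -8 + (1/9)*(-24) = -8 - 8/3 = -32/3)
C = 100/3 (C = -2*(-32/3 - 6) = -2*(-50/3) = 100/3 ≈ 33.333)
C/(-11) - 14*(-3 - 5)*(-9) = (100/3)/(-11) - 14*(-3 - 5)*(-9) = (100/3)*(-1/11) - (-112)*(-9) = -100/33 - 14*72 = -100/33 - 1008 = -33364/33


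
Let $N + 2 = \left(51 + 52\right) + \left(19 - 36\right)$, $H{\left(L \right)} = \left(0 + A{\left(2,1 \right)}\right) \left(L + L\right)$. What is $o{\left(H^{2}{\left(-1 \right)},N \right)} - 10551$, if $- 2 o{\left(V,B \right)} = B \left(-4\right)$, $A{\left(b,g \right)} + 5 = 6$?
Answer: $-10383$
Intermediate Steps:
$A{\left(b,g \right)} = 1$ ($A{\left(b,g \right)} = -5 + 6 = 1$)
$H{\left(L \right)} = 2 L$ ($H{\left(L \right)} = \left(0 + 1\right) \left(L + L\right) = 1 \cdot 2 L = 2 L$)
$N = 84$ ($N = -2 + \left(\left(51 + 52\right) + \left(19 - 36\right)\right) = -2 + \left(103 + \left(19 - 36\right)\right) = -2 + \left(103 - 17\right) = -2 + 86 = 84$)
$o{\left(V,B \right)} = 2 B$ ($o{\left(V,B \right)} = - \frac{B \left(-4\right)}{2} = - \frac{\left(-4\right) B}{2} = 2 B$)
$o{\left(H^{2}{\left(-1 \right)},N \right)} - 10551 = 2 \cdot 84 - 10551 = 168 - 10551 = -10383$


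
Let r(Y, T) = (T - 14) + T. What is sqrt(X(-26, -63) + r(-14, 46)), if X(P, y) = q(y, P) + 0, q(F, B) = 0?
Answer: sqrt(78) ≈ 8.8318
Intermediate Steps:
X(P, y) = 0 (X(P, y) = 0 + 0 = 0)
r(Y, T) = -14 + 2*T (r(Y, T) = (-14 + T) + T = -14 + 2*T)
sqrt(X(-26, -63) + r(-14, 46)) = sqrt(0 + (-14 + 2*46)) = sqrt(0 + (-14 + 92)) = sqrt(0 + 78) = sqrt(78)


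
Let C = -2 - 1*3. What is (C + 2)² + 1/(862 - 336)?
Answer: 4735/526 ≈ 9.0019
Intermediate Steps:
C = -5 (C = -2 - 3 = -5)
(C + 2)² + 1/(862 - 336) = (-5 + 2)² + 1/(862 - 336) = (-3)² + 1/526 = 9 + 1/526 = 4735/526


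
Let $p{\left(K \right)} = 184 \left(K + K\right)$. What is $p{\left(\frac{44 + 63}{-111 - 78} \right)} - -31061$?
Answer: $\frac{5831153}{189} \approx 30853.0$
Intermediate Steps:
$p{\left(K \right)} = 368 K$ ($p{\left(K \right)} = 184 \cdot 2 K = 368 K$)
$p{\left(\frac{44 + 63}{-111 - 78} \right)} - -31061 = 368 \frac{44 + 63}{-111 - 78} - -31061 = 368 \frac{107}{-189} + 31061 = 368 \cdot 107 \left(- \frac{1}{189}\right) + 31061 = 368 \left(- \frac{107}{189}\right) + 31061 = - \frac{39376}{189} + 31061 = \frac{5831153}{189}$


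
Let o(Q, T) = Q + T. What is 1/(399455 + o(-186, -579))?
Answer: 1/398690 ≈ 2.5082e-6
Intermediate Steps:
1/(399455 + o(-186, -579)) = 1/(399455 + (-186 - 579)) = 1/(399455 - 765) = 1/398690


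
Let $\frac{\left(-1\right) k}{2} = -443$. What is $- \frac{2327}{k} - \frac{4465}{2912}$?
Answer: $- \frac{5366107}{1290016} \approx -4.1597$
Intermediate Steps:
$k = 886$ ($k = \left(-2\right) \left(-443\right) = 886$)
$- \frac{2327}{k} - \frac{4465}{2912} = - \frac{2327}{886} - \frac{4465}{2912} = - \frac{5366107}{1290016}$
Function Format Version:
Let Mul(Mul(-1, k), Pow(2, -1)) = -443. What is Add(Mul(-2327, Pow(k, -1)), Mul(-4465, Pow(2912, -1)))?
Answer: Rational(-5366107, 1290016) ≈ -4.1597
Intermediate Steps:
k = 886 (k = Mul(-2, -443) = 886)
Add(Mul(-2327, Pow(k, -1)), Mul(-4465, Pow(2912, -1))) = Add(Mul(-2327, Pow(886, -1)), Mul(-4465, Pow(2912, -1))) = Add(Mul(-2327, Rational(1, 886)), Mul(-4465, Rational(1, 2912))) = Add(Rational(-2327, 886), Rational(-4465, 2912)) = Rational(-5366107, 1290016)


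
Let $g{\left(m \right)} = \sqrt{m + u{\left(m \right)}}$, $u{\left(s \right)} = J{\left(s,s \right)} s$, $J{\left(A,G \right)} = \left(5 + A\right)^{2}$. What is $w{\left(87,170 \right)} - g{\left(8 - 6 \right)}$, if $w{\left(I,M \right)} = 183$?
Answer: $173$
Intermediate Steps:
$u{\left(s \right)} = s \left(5 + s\right)^{2}$ ($u{\left(s \right)} = \left(5 + s\right)^{2} s = s \left(5 + s\right)^{2}$)
$g{\left(m \right)} = \sqrt{m + m \left(5 + m\right)^{2}}$
$w{\left(87,170 \right)} - g{\left(8 - 6 \right)} = 183 - \sqrt{\left(8 - 6\right) \left(1 + \left(5 + \left(8 - 6\right)\right)^{2}\right)} = 183 - \sqrt{2 \left(1 + \left(5 + 2\right)^{2}\right)} = 183 - \sqrt{2 \left(1 + 7^{2}\right)} = 183 - \sqrt{2 \left(1 + 49\right)} = 183 - \sqrt{2 \cdot 50} = 183 - \sqrt{100} = 183 - 10 = 173$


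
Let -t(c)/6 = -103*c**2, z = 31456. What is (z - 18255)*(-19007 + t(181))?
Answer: 267020468491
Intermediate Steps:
t(c) = 618*c**2 (t(c) = -(-618)*c**2 = 618*c**2)
(z - 18255)*(-19007 + t(181)) = (31456 - 18255)*(-19007 + 618*181**2) = 13201*(-19007 + 618*32761) = 13201*(-19007 + 20246298) = 13201*20227291 = 267020468491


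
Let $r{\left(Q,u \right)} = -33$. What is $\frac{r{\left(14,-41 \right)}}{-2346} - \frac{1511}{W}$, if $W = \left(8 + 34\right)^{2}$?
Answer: $- \frac{581099}{689724} \approx -0.84251$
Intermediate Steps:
$W = 1764$ ($W = 42^{2} = 1764$)
$\frac{r{\left(14,-41 \right)}}{-2346} - \frac{1511}{W} = - \frac{33}{-2346} - \frac{1511}{1764} = \left(-33\right) \left(- \frac{1}{2346}\right) - \frac{1511}{1764} = \frac{11}{782} - \frac{1511}{1764} = - \frac{581099}{689724}$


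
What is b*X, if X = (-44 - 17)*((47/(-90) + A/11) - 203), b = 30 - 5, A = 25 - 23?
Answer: 61398635/198 ≈ 3.1009e+5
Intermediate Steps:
A = 2
b = 25
X = 12279727/990 (X = (-44 - 17)*((47/(-90) + 2/11) - 203) = -61*((47*(-1/90) + 2*(1/11)) - 203) = -61*((-47/90 + 2/11) - 203) = -61*(-337/990 - 203) = -61*(-201307/990) = 12279727/990 ≈ 12404.)
b*X = 25*(12279727/990) = 61398635/198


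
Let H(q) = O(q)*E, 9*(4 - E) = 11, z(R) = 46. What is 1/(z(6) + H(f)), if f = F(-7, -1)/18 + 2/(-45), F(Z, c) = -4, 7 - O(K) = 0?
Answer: 9/589 ≈ 0.015280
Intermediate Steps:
O(K) = 7 (O(K) = 7 - 1*0 = 7 + 0 = 7)
E = 25/9 (E = 4 - ⅑*11 = 4 - 11/9 = 25/9 ≈ 2.7778)
f = -4/15 (f = -4/18 + 2/(-45) = -4*1/18 + 2*(-1/45) = -2/9 - 2/45 = -4/15 ≈ -0.26667)
H(q) = 175/9 (H(q) = 7*(25/9) = 175/9)
1/(z(6) + H(f)) = 1/(46 + 175/9) = 1/(589/9) = 9/589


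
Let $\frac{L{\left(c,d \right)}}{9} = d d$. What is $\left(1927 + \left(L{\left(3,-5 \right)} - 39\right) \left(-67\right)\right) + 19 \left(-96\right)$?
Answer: $-12359$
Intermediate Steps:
$L{\left(c,d \right)} = 9 d^{2}$ ($L{\left(c,d \right)} = 9 d d = 9 d^{2}$)
$\left(1927 + \left(L{\left(3,-5 \right)} - 39\right) \left(-67\right)\right) + 19 \left(-96\right) = \left(1927 + \left(9 \left(-5\right)^{2} - 39\right) \left(-67\right)\right) + 19 \left(-96\right) = \left(1927 + \left(9 \cdot 25 - 39\right) \left(-67\right)\right) - 1824 = \left(1927 + \left(225 - 39\right) \left(-67\right)\right) - 1824 = \left(1927 + 186 \left(-67\right)\right) - 1824 = \left(1927 - 12462\right) - 1824 = -10535 - 1824 = -12359$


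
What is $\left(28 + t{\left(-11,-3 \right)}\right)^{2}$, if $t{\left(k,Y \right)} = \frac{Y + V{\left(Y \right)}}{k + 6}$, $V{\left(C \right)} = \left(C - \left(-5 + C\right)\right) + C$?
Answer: $\frac{19881}{25} \approx 795.24$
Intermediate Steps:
$V{\left(C \right)} = 5 + C$
$t{\left(k,Y \right)} = \frac{5 + 2 Y}{6 + k}$ ($t{\left(k,Y \right)} = \frac{Y + \left(5 + Y\right)}{k + 6} = \frac{5 + 2 Y}{6 + k}$)
$\left(28 + t{\left(-11,-3 \right)}\right)^{2} = \left(28 + \frac{5 + 2 \left(-3\right)}{6 - 11}\right)^{2} = \left(28 + \frac{5 - 6}{-5}\right)^{2} = \left(28 - - \frac{1}{5}\right)^{2} = \left(28 + \frac{1}{5}\right)^{2} = \left(\frac{141}{5}\right)^{2} = \frac{19881}{25}$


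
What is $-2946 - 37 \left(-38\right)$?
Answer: $-1540$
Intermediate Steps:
$-2946 - 37 \left(-38\right) = -2946 - -1406 = -2946 + 1406 = -1540$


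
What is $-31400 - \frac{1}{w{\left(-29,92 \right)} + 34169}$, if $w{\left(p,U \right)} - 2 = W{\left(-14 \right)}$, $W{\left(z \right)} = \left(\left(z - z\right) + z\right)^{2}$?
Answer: $- \frac{1079123801}{34367} \approx -31400.0$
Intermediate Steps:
$W{\left(z \right)} = z^{2}$ ($W{\left(z \right)} = \left(0 + z\right)^{2} = z^{2}$)
$w{\left(p,U \right)} = 198$ ($w{\left(p,U \right)} = 2 + \left(-14\right)^{2} = 2 + 196 = 198$)
$-31400 - \frac{1}{w{\left(-29,92 \right)} + 34169} = -31400 - \frac{1}{198 + 34169} = -31400 - \frac{1}{34367} = - \frac{1079123801}{34367}$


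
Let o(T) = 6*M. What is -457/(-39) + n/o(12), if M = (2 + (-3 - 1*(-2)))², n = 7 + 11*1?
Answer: 574/39 ≈ 14.718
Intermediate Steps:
n = 18 (n = 7 + 11 = 18)
M = 1 (M = (2 + (-3 + 2))² = (2 - 1)² = 1² = 1)
o(T) = 6 (o(T) = 6*1 = 6)
-457/(-39) + n/o(12) = -457/(-39) + 18/6 = -457*(-1/39) + 18*(⅙) = 457/39 + 3 = 574/39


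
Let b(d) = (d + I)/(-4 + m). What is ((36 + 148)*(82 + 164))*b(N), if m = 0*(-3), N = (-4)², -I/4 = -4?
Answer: -362112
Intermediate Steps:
I = 16 (I = -4*(-4) = 16)
N = 16
m = 0
b(d) = -4 - d/4 (b(d) = (d + 16)/(-4 + 0) = (16 + d)/(-4) = (16 + d)*(-¼) = -4 - d/4)
((36 + 148)*(82 + 164))*b(N) = ((36 + 148)*(82 + 164))*(-4 - ¼*16) = (184*246)*(-4 - 4) = 45264*(-8) = -362112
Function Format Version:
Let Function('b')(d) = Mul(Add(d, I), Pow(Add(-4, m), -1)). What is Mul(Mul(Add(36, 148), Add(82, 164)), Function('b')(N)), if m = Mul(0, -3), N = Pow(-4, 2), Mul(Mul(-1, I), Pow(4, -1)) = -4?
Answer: -362112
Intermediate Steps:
I = 16 (I = Mul(-4, -4) = 16)
N = 16
m = 0
Function('b')(d) = Add(-4, Mul(Rational(-1, 4), d)) (Function('b')(d) = Mul(Add(d, 16), Pow(Add(-4, 0), -1)) = Mul(Add(16, d), Pow(-4, -1)) = Mul(Add(16, d), Rational(-1, 4)) = Add(-4, Mul(Rational(-1, 4), d)))
Mul(Mul(Add(36, 148), Add(82, 164)), Function('b')(N)) = Mul(Mul(Add(36, 148), Add(82, 164)), Add(-4, Mul(Rational(-1, 4), 16))) = Mul(Mul(184, 246), Add(-4, -4)) = Mul(45264, -8) = -362112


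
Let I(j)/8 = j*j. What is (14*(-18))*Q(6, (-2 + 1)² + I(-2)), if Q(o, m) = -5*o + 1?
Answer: 7308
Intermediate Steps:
I(j) = 8*j² (I(j) = 8*(j*j) = 8*j²)
Q(o, m) = 1 - 5*o
(14*(-18))*Q(6, (-2 + 1)² + I(-2)) = (14*(-18))*(1 - 5*6) = -252*(1 - 30) = -252*(-29) = 7308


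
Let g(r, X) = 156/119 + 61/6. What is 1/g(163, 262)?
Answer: 714/8195 ≈ 0.087126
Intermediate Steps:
g(r, X) = 8195/714 (g(r, X) = 156*(1/119) + 61*(⅙) = 156/119 + 61/6 = 8195/714)
1/g(163, 262) = 1/(8195/714) = 714/8195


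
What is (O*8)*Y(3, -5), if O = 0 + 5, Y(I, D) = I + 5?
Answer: 320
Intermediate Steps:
Y(I, D) = 5 + I
O = 5
(O*8)*Y(3, -5) = (5*8)*(5 + 3) = 40*8 = 320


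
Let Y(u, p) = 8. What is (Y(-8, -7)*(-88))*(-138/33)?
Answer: 2944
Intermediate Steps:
(Y(-8, -7)*(-88))*(-138/33) = (8*(-88))*(-138/33) = -(-97152)/33 = -704*(-46/11) = 2944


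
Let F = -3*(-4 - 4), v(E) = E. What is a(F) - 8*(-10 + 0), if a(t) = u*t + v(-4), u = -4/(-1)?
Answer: 172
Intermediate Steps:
u = 4 (u = -4*(-1) = 4)
F = 24 (F = -3*(-8) = 24)
a(t) = -4 + 4*t (a(t) = 4*t - 4 = -4 + 4*t)
a(F) - 8*(-10 + 0) = (-4 + 4*24) - 8*(-10 + 0) = (-4 + 96) - 8*(-10) = 92 - 1*(-80) = 92 + 80 = 172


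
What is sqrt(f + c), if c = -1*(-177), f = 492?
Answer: sqrt(669) ≈ 25.865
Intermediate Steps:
c = 177
sqrt(f + c) = sqrt(492 + 177) = sqrt(669)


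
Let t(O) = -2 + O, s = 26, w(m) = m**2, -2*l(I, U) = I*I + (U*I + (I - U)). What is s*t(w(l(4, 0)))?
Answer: 2548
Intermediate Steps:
l(I, U) = U/2 - I/2 - I**2/2 - I*U/2 (l(I, U) = -(I*I + (U*I + (I - U)))/2 = -(I**2 + (I*U + (I - U)))/2 = -(I**2 + (I - U + I*U))/2 = -(I + I**2 - U + I*U)/2 = U/2 - I/2 - I**2/2 - I*U/2)
s*t(w(l(4, 0))) = 26*(-2 + ((1/2)*0 - 1/2*4 - 1/2*4**2 - 1/2*4*0)**2) = 26*(-2 + (0 - 2 - 1/2*16 + 0)**2) = 26*(-2 + (0 - 2 - 8 + 0)**2) = 26*(-2 + (-10)**2) = 26*(-2 + 100) = 26*98 = 2548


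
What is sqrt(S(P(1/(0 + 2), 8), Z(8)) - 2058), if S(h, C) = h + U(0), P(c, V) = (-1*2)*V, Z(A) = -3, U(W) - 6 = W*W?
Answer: 2*I*sqrt(517) ≈ 45.475*I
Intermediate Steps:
U(W) = 6 + W**2 (U(W) = 6 + W*W = 6 + W**2)
P(c, V) = -2*V
S(h, C) = 6 + h (S(h, C) = h + (6 + 0**2) = h + (6 + 0) = h + 6 = 6 + h)
sqrt(S(P(1/(0 + 2), 8), Z(8)) - 2058) = sqrt((6 - 2*8) - 2058) = sqrt((6 - 16) - 2058) = sqrt(-10 - 2058) = sqrt(-2068) = 2*I*sqrt(517)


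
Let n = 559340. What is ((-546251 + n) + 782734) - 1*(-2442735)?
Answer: 3238558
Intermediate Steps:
((-546251 + n) + 782734) - 1*(-2442735) = ((-546251 + 559340) + 782734) - 1*(-2442735) = (13089 + 782734) + 2442735 = 795823 + 2442735 = 3238558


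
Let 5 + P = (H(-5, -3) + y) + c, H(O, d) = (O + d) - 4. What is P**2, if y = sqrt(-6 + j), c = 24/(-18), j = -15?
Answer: 2836/9 - 110*I*sqrt(21)/3 ≈ 315.11 - 168.03*I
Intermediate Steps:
H(O, d) = -4 + O + d
c = -4/3 (c = 24*(-1/18) = -4/3 ≈ -1.3333)
y = I*sqrt(21) (y = sqrt(-6 - 15) = sqrt(-21) = I*sqrt(21) ≈ 4.5826*I)
P = -55/3 + I*sqrt(21) (P = -5 + (((-4 - 5 - 3) + I*sqrt(21)) - 4/3) = -5 + ((-12 + I*sqrt(21)) - 4/3) = -5 + (-40/3 + I*sqrt(21)) = -55/3 + I*sqrt(21) ≈ -18.333 + 4.5826*I)
P**2 = (-55/3 + I*sqrt(21))**2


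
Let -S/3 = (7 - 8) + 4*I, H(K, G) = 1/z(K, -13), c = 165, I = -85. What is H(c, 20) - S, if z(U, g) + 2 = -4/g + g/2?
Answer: -217925/213 ≈ -1023.1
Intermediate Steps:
z(U, g) = -2 + g/2 - 4/g (z(U, g) = -2 + (-4/g + g/2) = -2 + (g/2 - 4/g) = -2 + g/2 - 4/g)
H(K, G) = -26/213 (H(K, G) = 1/(-2 + (1/2)*(-13) - 4/(-13)) = 1/(-2 - 13/2 - 4*(-1/13)) = 1/(-2 - 13/2 + 4/13) = 1/(-213/26) = -26/213)
S = 1023 (S = -3*((7 - 8) + 4*(-85)) = -3*(-1 - 340) = -3*(-341) = 1023)
H(c, 20) - S = -26/213 - 1*1023 = -26/213 - 1023 = -217925/213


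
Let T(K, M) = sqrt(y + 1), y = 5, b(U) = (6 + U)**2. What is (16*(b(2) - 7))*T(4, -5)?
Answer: 912*sqrt(6) ≈ 2233.9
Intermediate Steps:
T(K, M) = sqrt(6) (T(K, M) = sqrt(5 + 1) = sqrt(6))
(16*(b(2) - 7))*T(4, -5) = (16*((6 + 2)**2 - 7))*sqrt(6) = (16*(8**2 - 7))*sqrt(6) = (16*(64 - 7))*sqrt(6) = (16*57)*sqrt(6) = 912*sqrt(6)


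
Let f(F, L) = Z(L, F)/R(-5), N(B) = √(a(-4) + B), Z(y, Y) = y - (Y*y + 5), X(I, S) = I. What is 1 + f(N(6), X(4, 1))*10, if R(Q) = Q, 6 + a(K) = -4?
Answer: 3 + 16*I ≈ 3.0 + 16.0*I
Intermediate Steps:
a(K) = -10 (a(K) = -6 - 4 = -10)
Z(y, Y) = -5 + y - Y*y (Z(y, Y) = y - (5 + Y*y) = y + (-5 - Y*y) = -5 + y - Y*y)
N(B) = √(-10 + B)
f(F, L) = 1 - L/5 + F*L/5 (f(F, L) = (-5 + L - F*L)/(-5) = (-5 + L - F*L)*(-⅕) = 1 - L/5 + F*L/5)
1 + f(N(6), X(4, 1))*10 = 1 + (1 - ⅕*4 + (⅕)*√(-10 + 6)*4)*10 = 1 + (1 - ⅘ + (⅕)*√(-4)*4)*10 = 1 + (1 - ⅘ + (⅕)*(2*I)*4)*10 = 1 + (1 - ⅘ + 8*I/5)*10 = 1 + (⅕ + 8*I/5)*10 = 1 + (2 + 16*I) = 3 + 16*I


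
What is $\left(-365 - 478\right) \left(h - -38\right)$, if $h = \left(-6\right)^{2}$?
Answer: $-62382$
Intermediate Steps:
$h = 36$
$\left(-365 - 478\right) \left(h - -38\right) = \left(-365 - 478\right) \left(36 - -38\right) = - 843 \left(36 + 38\right) = \left(-843\right) 74 = -62382$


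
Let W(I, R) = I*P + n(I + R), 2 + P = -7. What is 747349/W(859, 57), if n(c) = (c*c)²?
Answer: 747349/704014963405 ≈ 1.0616e-6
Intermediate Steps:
n(c) = c⁴ (n(c) = (c²)² = c⁴)
P = -9 (P = -2 - 7 = -9)
W(I, R) = (I + R)⁴ - 9*I (W(I, R) = I*(-9) + (I + R)⁴ = -9*I + (I + R)⁴ = (I + R)⁴ - 9*I)
747349/W(859, 57) = 747349/((859 + 57)⁴ - 9*859) = 747349/(916⁴ - 7731) = 747349/(704014971136 - 7731) = 747349/704014963405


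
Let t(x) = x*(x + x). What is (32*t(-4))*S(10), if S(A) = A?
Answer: 10240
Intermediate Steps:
t(x) = 2*x**2 (t(x) = x*(2*x) = 2*x**2)
(32*t(-4))*S(10) = (32*(2*(-4)**2))*10 = (32*(2*16))*10 = (32*32)*10 = 1024*10 = 10240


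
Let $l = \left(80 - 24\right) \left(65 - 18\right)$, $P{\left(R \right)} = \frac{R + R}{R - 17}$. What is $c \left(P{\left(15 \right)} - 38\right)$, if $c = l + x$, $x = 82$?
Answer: $-143842$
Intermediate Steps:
$P{\left(R \right)} = \frac{2 R}{-17 + R}$
$l = 2632$ ($l = 56 \cdot 47 = 2632$)
$c = 2714$ ($c = 2632 + 82 = 2714$)
$c \left(P{\left(15 \right)} - 38\right) = 2714 \left(2 \cdot 15 \frac{1}{-17 + 15} - 38\right) = 2714 \left(2 \cdot 15 \frac{1}{-2} - 38\right) = 2714 \left(2 \cdot 15 \left(- \frac{1}{2}\right) - 38\right) = 2714 \left(-15 - 38\right) = 2714 \left(-53\right) = -143842$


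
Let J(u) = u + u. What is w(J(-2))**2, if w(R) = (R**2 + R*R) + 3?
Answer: 1225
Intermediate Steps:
J(u) = 2*u
w(R) = 3 + 2*R**2 (w(R) = (R**2 + R**2) + 3 = 2*R**2 + 3 = 3 + 2*R**2)
w(J(-2))**2 = (3 + 2*(2*(-2))**2)**2 = (3 + 2*(-4)**2)**2 = (3 + 2*16)**2 = (3 + 32)**2 = 35**2 = 1225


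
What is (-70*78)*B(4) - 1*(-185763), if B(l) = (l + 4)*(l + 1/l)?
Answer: 123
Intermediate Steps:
B(l) = (4 + l)*(l + 1/l)
(-70*78)*B(4) - 1*(-185763) = (-70*78)*(1 + 4² + 4*4 + 4/4) - 1*(-185763) = -5460*(1 + 16 + 16 + 4*(¼)) + 185763 = -5460*(1 + 16 + 16 + 1) + 185763 = -5460*34 + 185763 = -185640 + 185763 = 123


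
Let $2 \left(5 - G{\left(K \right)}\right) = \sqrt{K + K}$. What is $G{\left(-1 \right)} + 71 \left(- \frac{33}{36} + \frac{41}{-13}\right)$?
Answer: $- \frac{44305}{156} - \frac{i \sqrt{2}}{2} \approx -284.01 - 0.70711 i$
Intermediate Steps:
$G{\left(K \right)} = 5 - \frac{\sqrt{2} \sqrt{K}}{2}$ ($G{\left(K \right)} = 5 - \frac{\sqrt{K + K}}{2} = 5 - \frac{\sqrt{2 K}}{2} = 5 - \frac{\sqrt{2} \sqrt{K}}{2}$)
$G{\left(-1 \right)} + 71 \left(- \frac{33}{36} + \frac{41}{-13}\right) = \left(5 - \frac{\sqrt{2} \sqrt{-1}}{2}\right) + 71 \left(- \frac{33}{36} + \frac{41}{-13}\right) = \left(5 - \frac{\sqrt{2} i}{2}\right) + 71 \left(\left(-33\right) \frac{1}{36} + 41 \left(- \frac{1}{13}\right)\right) = \left(5 - \frac{i \sqrt{2}}{2}\right) + 71 \left(- \frac{11}{12} - \frac{41}{13}\right) = \left(5 - \frac{i \sqrt{2}}{2}\right) + 71 \left(- \frac{635}{156}\right) = \left(5 - \frac{i \sqrt{2}}{2}\right) - \frac{45085}{156} = - \frac{44305}{156} - \frac{i \sqrt{2}}{2}$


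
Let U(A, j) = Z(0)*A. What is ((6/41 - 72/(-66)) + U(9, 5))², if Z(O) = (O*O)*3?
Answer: 311364/203401 ≈ 1.5308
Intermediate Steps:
Z(O) = 3*O² (Z(O) = O²*3 = 3*O²)
U(A, j) = 0 (U(A, j) = (3*0²)*A = (3*0)*A = 0*A = 0)
((6/41 - 72/(-66)) + U(9, 5))² = ((6/41 - 72/(-66)) + 0)² = ((6*(1/41) - 72*(-1/66)) + 0)² = ((6/41 + 12/11) + 0)² = (558/451 + 0)² = (558/451)² = 311364/203401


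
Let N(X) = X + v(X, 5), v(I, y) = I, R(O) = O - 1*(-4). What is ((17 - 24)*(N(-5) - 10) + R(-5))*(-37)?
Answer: -5143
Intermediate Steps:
R(O) = 4 + O (R(O) = O + 4 = 4 + O)
N(X) = 2*X (N(X) = X + X = 2*X)
((17 - 24)*(N(-5) - 10) + R(-5))*(-37) = ((17 - 24)*(2*(-5) - 10) + (4 - 5))*(-37) = (-7*(-10 - 10) - 1)*(-37) = (-7*(-20) - 1)*(-37) = (140 - 1)*(-37) = 139*(-37) = -5143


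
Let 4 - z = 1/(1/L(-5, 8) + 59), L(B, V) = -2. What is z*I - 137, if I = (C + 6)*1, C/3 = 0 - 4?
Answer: -6275/39 ≈ -160.90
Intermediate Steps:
C = -12 (C = 3*(0 - 4) = 3*(-4) = -12)
I = -6 (I = (-12 + 6)*1 = -6*1 = -6)
z = 466/117 (z = 4 - 1/(1/(-2) + 59) = 4 - 1/(-½ + 59) = 4 - 1/117/2 = 4 - 1*2/117 = 4 - 2/117 = 466/117 ≈ 3.9829)
z*I - 137 = (466/117)*(-6) - 137 = -932/39 - 137 = -6275/39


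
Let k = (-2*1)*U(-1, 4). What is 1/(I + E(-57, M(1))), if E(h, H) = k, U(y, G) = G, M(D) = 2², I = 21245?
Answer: 1/21237 ≈ 4.7088e-5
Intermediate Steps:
M(D) = 4
k = -8 (k = -2*1*4 = -2*4 = -8)
E(h, H) = -8
1/(I + E(-57, M(1))) = 1/(21245 - 8) = 1/21237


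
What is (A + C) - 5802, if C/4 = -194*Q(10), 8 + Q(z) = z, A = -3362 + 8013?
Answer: -2703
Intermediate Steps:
A = 4651
Q(z) = -8 + z
C = -1552 (C = 4*(-194*(-8 + 10)) = 4*(-194*2) = 4*(-388) = -1552)
(A + C) - 5802 = (4651 - 1552) - 5802 = 3099 - 5802 = -2703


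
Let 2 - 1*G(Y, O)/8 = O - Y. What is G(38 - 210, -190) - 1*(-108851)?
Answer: 109011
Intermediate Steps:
G(Y, O) = 16 - 8*O + 8*Y (G(Y, O) = 16 - 8*(O - Y) = 16 + (-8*O + 8*Y) = 16 - 8*O + 8*Y)
G(38 - 210, -190) - 1*(-108851) = (16 - 8*(-190) + 8*(38 - 210)) - 1*(-108851) = (16 + 1520 + 8*(-172)) + 108851 = (16 + 1520 - 1376) + 108851 = 160 + 108851 = 109011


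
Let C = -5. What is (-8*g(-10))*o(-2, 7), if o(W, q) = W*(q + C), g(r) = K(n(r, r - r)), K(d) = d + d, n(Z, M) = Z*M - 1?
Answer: -64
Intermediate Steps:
n(Z, M) = -1 + M*Z (n(Z, M) = M*Z - 1 = -1 + M*Z)
K(d) = 2*d
g(r) = -2 (g(r) = 2*(-1 + (r - r)*r) = 2*(-1 + 0*r) = 2*(-1 + 0) = 2*(-1) = -2)
o(W, q) = W*(-5 + q) (o(W, q) = W*(q - 5) = W*(-5 + q))
(-8*g(-10))*o(-2, 7) = (-8*(-2))*(-2*(-5 + 7)) = 16*(-2*2) = 16*(-4) = -64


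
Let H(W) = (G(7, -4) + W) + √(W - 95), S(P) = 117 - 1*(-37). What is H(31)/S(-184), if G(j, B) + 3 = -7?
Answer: 3/22 + 4*I/77 ≈ 0.13636 + 0.051948*I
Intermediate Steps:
G(j, B) = -10 (G(j, B) = -3 - 7 = -10)
S(P) = 154 (S(P) = 117 + 37 = 154)
H(W) = -10 + W + √(-95 + W) (H(W) = (-10 + W) + √(W - 95) = (-10 + W) + √(-95 + W) = -10 + W + √(-95 + W))
H(31)/S(-184) = (-10 + 31 + √(-95 + 31))/154 = (-10 + 31 + √(-64))*(1/154) = (-10 + 31 + 8*I)*(1/154) = (21 + 8*I)*(1/154) = 3/22 + 4*I/77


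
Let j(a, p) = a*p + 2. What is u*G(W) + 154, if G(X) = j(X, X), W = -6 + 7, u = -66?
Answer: -44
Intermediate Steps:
W = 1
j(a, p) = 2 + a*p
G(X) = 2 + X² (G(X) = 2 + X*X = 2 + X²)
u*G(W) + 154 = -66*(2 + 1²) + 154 = -66*(2 + 1) + 154 = -66*3 + 154 = -198 + 154 = -44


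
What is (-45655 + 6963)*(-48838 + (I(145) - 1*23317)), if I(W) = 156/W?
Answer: 404808046748/145 ≈ 2.7918e+9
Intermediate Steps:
(-45655 + 6963)*(-48838 + (I(145) - 1*23317)) = (-45655 + 6963)*(-48838 + (156/145 - 1*23317)) = -38692*(-48838 + (156*(1/145) - 23317)) = -38692*(-48838 + (156/145 - 23317)) = -38692*(-48838 - 3380809/145) = -38692*(-10462319/145) = 404808046748/145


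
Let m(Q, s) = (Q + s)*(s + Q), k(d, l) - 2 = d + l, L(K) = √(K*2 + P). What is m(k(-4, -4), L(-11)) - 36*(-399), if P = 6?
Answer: 14384 - 48*I ≈ 14384.0 - 48.0*I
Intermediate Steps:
L(K) = √(6 + 2*K) (L(K) = √(K*2 + 6) = √(2*K + 6) = √(6 + 2*K))
k(d, l) = 2 + d + l (k(d, l) = 2 + (d + l) = 2 + d + l)
m(Q, s) = (Q + s)² (m(Q, s) = (Q + s)*(Q + s) = (Q + s)²)
m(k(-4, -4), L(-11)) - 36*(-399) = ((2 - 4 - 4) + √(6 + 2*(-11)))² - 36*(-399) = (-6 + √(6 - 22))² + 14364 = (-6 + √(-16))² + 14364 = (-6 + 4*I)² + 14364 = 14364 + (-6 + 4*I)²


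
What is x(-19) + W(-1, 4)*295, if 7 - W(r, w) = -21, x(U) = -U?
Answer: 8279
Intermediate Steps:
W(r, w) = 28 (W(r, w) = 7 - 1*(-21) = 7 + 21 = 28)
x(-19) + W(-1, 4)*295 = -1*(-19) + 28*295 = 19 + 8260 = 8279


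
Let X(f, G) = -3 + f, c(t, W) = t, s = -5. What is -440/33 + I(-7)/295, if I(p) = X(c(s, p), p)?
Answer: -11824/885 ≈ -13.360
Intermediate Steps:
I(p) = -8 (I(p) = -3 - 5 = -8)
-440/33 + I(-7)/295 = -440/33 - 8/295 = -440*1/33 - 8*1/295 = -40/3 - 8/295 = -11824/885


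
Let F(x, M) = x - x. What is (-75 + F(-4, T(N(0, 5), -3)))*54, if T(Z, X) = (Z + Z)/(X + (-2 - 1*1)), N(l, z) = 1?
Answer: -4050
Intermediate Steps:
T(Z, X) = 2*Z/(-3 + X) (T(Z, X) = (2*Z)/(X + (-2 - 1)) = (2*Z)/(X - 3) = (2*Z)/(-3 + X) = 2*Z/(-3 + X))
F(x, M) = 0
(-75 + F(-4, T(N(0, 5), -3)))*54 = (-75 + 0)*54 = -75*54 = -4050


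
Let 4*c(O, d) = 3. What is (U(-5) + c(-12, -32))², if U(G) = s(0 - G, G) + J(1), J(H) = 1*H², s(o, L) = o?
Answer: 729/16 ≈ 45.563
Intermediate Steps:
c(O, d) = ¾ (c(O, d) = (¼)*3 = ¾)
J(H) = H²
U(G) = 1 - G (U(G) = (0 - G) + 1² = -G + 1 = 1 - G)
(U(-5) + c(-12, -32))² = ((1 - 1*(-5)) + ¾)² = ((1 + 5) + ¾)² = (6 + ¾)² = (27/4)² = 729/16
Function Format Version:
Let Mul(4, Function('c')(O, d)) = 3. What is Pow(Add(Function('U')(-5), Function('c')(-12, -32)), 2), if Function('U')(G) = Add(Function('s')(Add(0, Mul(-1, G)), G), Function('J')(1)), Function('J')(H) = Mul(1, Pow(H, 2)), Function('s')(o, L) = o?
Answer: Rational(729, 16) ≈ 45.563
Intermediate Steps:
Function('c')(O, d) = Rational(3, 4) (Function('c')(O, d) = Mul(Rational(1, 4), 3) = Rational(3, 4))
Function('J')(H) = Pow(H, 2)
Function('U')(G) = Add(1, Mul(-1, G)) (Function('U')(G) = Add(Add(0, Mul(-1, G)), Pow(1, 2)) = Add(Mul(-1, G), 1) = Add(1, Mul(-1, G)))
Pow(Add(Function('U')(-5), Function('c')(-12, -32)), 2) = Pow(Add(Add(1, Mul(-1, -5)), Rational(3, 4)), 2) = Pow(Add(Add(1, 5), Rational(3, 4)), 2) = Pow(Add(6, Rational(3, 4)), 2) = Pow(Rational(27, 4), 2) = Rational(729, 16)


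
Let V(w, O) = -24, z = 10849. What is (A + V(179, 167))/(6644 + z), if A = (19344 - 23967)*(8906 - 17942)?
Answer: 13924468/5831 ≈ 2388.0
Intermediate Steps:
A = 41773428 (A = -4623*(-9036) = 41773428)
(A + V(179, 167))/(6644 + z) = (41773428 - 24)/(6644 + 10849) = 41773404/17493 = 41773404*(1/17493) = 13924468/5831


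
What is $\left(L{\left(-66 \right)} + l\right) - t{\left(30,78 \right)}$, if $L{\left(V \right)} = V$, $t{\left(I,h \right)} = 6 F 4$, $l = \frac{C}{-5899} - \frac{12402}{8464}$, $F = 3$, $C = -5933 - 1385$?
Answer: $- \frac{3450720307}{24964568} \approx -138.22$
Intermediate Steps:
$C = -7318$ ($C = -5933 - 1385 = -7318$)
$l = - \frac{5609923}{24964568}$ ($l = - \frac{7318}{-5899} - \frac{12402}{8464} = \left(-7318\right) \left(- \frac{1}{5899}\right) - \frac{6201}{4232} = \frac{7318}{5899} - \frac{6201}{4232} = - \frac{5609923}{24964568} \approx -0.22472$)
$t{\left(I,h \right)} = 72$ ($t{\left(I,h \right)} = 6 \cdot 3 \cdot 4 = 18 \cdot 4 = 72$)
$\left(L{\left(-66 \right)} + l\right) - t{\left(30,78 \right)} = \left(-66 - \frac{5609923}{24964568}\right) - 72 = - \frac{1653271411}{24964568} - 72 = - \frac{3450720307}{24964568}$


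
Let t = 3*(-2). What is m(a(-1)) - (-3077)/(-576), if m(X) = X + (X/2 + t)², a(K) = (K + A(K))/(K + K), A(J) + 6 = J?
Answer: 8443/576 ≈ 14.658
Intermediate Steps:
t = -6
A(J) = -6 + J
a(K) = (-6 + 2*K)/(2*K) (a(K) = (K + (-6 + K))/(K + K) = (-6 + 2*K)/((2*K)) = (-6 + 2*K)*(1/(2*K)) = (-6 + 2*K)/(2*K))
m(X) = X + (-6 + X/2)² (m(X) = X + (X/2 - 6)² = X + (-6 + X/2)²)
m(a(-1)) - (-3077)/(-576) = ((-3 - 1)/(-1) + (-12 + (-3 - 1)/(-1))²/4) - (-3077)/(-576) = (-1*(-4) + (-12 - 1*(-4))²/4) - (-3077)*(-1)/576 = (4 + (-12 + 4)²/4) - 1*3077/576 = (4 + (¼)*(-8)²) - 3077/576 = (4 + (¼)*64) - 3077/576 = (4 + 16) - 3077/576 = 20 - 3077/576 = 8443/576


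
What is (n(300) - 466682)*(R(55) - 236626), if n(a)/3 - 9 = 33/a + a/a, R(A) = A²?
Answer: 10901029676367/100 ≈ 1.0901e+11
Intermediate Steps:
n(a) = 30 + 99/a (n(a) = 27 + 3*(33/a + a/a) = 27 + 3*(33/a + 1) = 27 + 3*(1 + 33/a) = 27 + (3 + 99/a) = 30 + 99/a)
(n(300) - 466682)*(R(55) - 236626) = ((30 + 99/300) - 466682)*(55² - 236626) = ((30 + 99*(1/300)) - 466682)*(3025 - 236626) = ((30 + 33/100) - 466682)*(-233601) = (3033/100 - 466682)*(-233601) = -46665167/100*(-233601) = 10901029676367/100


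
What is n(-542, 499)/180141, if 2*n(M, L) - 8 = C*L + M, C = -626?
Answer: -156454/180141 ≈ -0.86851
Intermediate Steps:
n(M, L) = 4 + M/2 - 313*L (n(M, L) = 4 + (-626*L + M)/2 = 4 + (M - 626*L)/2 = 4 + (M/2 - 313*L) = 4 + M/2 - 313*L)
n(-542, 499)/180141 = (4 + (1/2)*(-542) - 313*499)/180141 = (4 - 271 - 156187)*(1/180141) = -156454*1/180141 = -156454/180141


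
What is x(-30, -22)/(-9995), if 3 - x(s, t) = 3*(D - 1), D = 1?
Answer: -3/9995 ≈ -0.00030015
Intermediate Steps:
x(s, t) = 3 (x(s, t) = 3 - 3*(1 - 1) = 3 - 3*0 = 3 - 1*0 = 3 + 0 = 3)
x(-30, -22)/(-9995) = 3/(-9995) = 3*(-1/9995) = -3/9995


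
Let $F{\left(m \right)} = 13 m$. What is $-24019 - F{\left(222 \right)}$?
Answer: $-26905$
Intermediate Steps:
$-24019 - F{\left(222 \right)} = -24019 - 13 \cdot 222 = -24019 - 2886 = -26905$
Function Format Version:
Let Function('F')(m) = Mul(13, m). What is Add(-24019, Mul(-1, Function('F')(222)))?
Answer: -26905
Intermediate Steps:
Add(-24019, Mul(-1, Function('F')(222))) = Add(-24019, Mul(-1, Mul(13, 222))) = Add(-24019, Mul(-1, 2886)) = Add(-24019, -2886) = -26905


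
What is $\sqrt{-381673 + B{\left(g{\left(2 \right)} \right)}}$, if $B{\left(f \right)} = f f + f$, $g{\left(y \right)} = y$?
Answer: $i \sqrt{381667} \approx 617.79 i$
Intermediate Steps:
$B{\left(f \right)} = f + f^{2}$ ($B{\left(f \right)} = f^{2} + f = f + f^{2}$)
$\sqrt{-381673 + B{\left(g{\left(2 \right)} \right)}} = \sqrt{-381673 + 2 \left(1 + 2\right)} = \sqrt{-381673 + 2 \cdot 3} = \sqrt{-381673 + 6} = \sqrt{-381667} = i \sqrt{381667}$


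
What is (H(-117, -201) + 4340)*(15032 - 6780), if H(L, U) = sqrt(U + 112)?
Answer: 35813680 + 8252*I*sqrt(89) ≈ 3.5814e+7 + 77849.0*I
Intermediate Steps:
H(L, U) = sqrt(112 + U)
(H(-117, -201) + 4340)*(15032 - 6780) = (sqrt(112 - 201) + 4340)*(15032 - 6780) = (sqrt(-89) + 4340)*8252 = (I*sqrt(89) + 4340)*8252 = (4340 + I*sqrt(89))*8252 = 35813680 + 8252*I*sqrt(89)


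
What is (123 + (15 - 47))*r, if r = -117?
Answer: -10647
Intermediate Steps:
(123 + (15 - 47))*r = (123 + (15 - 47))*(-117) = (123 - 32)*(-117) = 91*(-117) = -10647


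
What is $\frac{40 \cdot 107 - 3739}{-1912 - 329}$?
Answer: $- \frac{541}{2241} \approx -0.24141$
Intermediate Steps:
$\frac{40 \cdot 107 - 3739}{-1912 - 329} = \frac{4280 - 3739}{-2241} = 541 \left(- \frac{1}{2241}\right) = - \frac{541}{2241}$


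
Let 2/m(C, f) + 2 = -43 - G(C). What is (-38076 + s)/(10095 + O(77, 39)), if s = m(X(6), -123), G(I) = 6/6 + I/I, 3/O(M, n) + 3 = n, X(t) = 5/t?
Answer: -21474888/5693627 ≈ -3.7717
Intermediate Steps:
O(M, n) = 3/(-3 + n)
G(I) = 2 (G(I) = 6*(1/6) + 1 = 1 + 1 = 2)
m(C, f) = -2/47 (m(C, f) = 2/(-2 + (-43 - 1*2)) = 2/(-2 + (-43 - 2)) = 2/(-2 - 45) = 2/(-47) = 2*(-1/47) = -2/47)
s = -2/47 ≈ -0.042553
(-38076 + s)/(10095 + O(77, 39)) = (-38076 - 2/47)/(10095 + 3/(-3 + 39)) = -1789574/(47*(10095 + 3/36)) = -1789574/(47*(10095 + 3*(1/36))) = -1789574/(47*(10095 + 1/12)) = -1789574/(47*121141/12) = -1789574/47*12/121141 = -21474888/5693627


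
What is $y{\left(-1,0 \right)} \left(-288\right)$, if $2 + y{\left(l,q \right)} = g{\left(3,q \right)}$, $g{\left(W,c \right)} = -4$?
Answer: $1728$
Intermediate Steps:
$y{\left(l,q \right)} = -6$ ($y{\left(l,q \right)} = -2 - 4 = -6$)
$y{\left(-1,0 \right)} \left(-288\right) = \left(-6\right) \left(-288\right) = 1728$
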